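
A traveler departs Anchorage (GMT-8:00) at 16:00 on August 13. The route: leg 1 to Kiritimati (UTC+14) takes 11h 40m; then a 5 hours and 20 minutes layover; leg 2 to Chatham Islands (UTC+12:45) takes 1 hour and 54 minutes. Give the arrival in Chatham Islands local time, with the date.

07:39 on Aug 15

Convert departure to UTC: 16:00 + 8:00 = 00:00 UTC on Aug 14.
Add 11 hours 40 minutes leg 1 → 11:40 UTC.
Add 5 hours 20 minutes layover in Kiritimati → 17:00 UTC.
Add 1 hour 54 minutes leg 2 → 18:54 UTC.
Chatham Islands is UTC+12:45, so local arrival = 18:54 + 12:45 = 07:39 on Aug 15.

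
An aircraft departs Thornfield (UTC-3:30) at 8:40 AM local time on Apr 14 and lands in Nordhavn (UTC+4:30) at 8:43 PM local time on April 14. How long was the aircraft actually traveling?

4 hours 3 minutes

Departure in UTC: 8:40 AM + 3:30 = 12:10 PM on Apr 14.
Arrival in UTC: 8:43 PM − 4:30 = 4:13 PM on Apr 14.
Elapsed = 4:13 PM − 12:10 PM = 4 hours 3 minutes.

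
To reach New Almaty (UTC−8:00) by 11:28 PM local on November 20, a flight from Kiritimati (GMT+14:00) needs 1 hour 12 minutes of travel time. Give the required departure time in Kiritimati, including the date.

8:16 PM on November 21

Target arrival in UTC: 11:28 PM + 8:00 = 7:28 AM on Nov 21.
Subtract 1 hour 12 minutes → departure 6:16 AM UTC on Nov 21.
Kiritimati is UTC+14:00: 6:16 AM + 14:00 = 8:16 PM on Nov 21.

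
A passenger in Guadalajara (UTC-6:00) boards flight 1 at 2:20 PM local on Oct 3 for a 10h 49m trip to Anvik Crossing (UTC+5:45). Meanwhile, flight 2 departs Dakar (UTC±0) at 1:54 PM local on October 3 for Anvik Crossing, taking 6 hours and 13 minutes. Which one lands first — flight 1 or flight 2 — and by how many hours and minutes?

Flight 1 in UTC: 2:20 PM + 6:00 = 8:20 PM on Oct 3.
+10 hours and 49 minutes → arrive 7:09 AM UTC on Oct 4.
Flight 2 departs at 1:54 PM UTC (Oct 3).
+6 hours 13 minutes → arrive 8:07 PM UTC on Oct 3.
Flight 2 lands earlier by 11 hours 2 minutes.

the second, by 11 hours 2 minutes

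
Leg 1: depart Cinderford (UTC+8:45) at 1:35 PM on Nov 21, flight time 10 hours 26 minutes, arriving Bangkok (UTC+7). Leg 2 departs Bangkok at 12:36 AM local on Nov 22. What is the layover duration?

Convert departure to UTC: 1:35 PM − 8:45 = 4:50 AM UTC on Nov 21.
Add 10 hours 26 minutes flight time → 3:16 PM UTC.
Bangkok is UTC+7:00, so local arrival = 3:16 PM + 7:00 = 10:16 PM on Nov 21.
Layover = 12:36 AM − 10:16 PM (+1 day) = 2 hours 20 minutes.

2 hours 20 minutes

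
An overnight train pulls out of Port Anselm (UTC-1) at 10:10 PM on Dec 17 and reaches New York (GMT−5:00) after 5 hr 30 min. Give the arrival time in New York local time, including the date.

11:40 PM on December 17

New York is 4:00 behind Port Anselm.
After 5 hours and 30 minutes it is 3:40 AM (Dec 18) in Port Anselm.
Shift by the zone difference: 3:40 AM − 4:00 = 11:40 PM on Dec 17 in New York.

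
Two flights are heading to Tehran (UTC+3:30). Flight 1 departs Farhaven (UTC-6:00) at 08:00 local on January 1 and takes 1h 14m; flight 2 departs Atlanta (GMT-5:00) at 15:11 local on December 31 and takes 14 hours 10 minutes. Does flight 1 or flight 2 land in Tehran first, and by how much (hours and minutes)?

Flight 1 in UTC: 08:00 + 6:00 = 14:00 on Jan 1.
+1 hour 14 minutes → arrive 15:14 UTC on Jan 1.
Flight 2 in UTC: 15:11 + 5:00 = 20:11 on Dec 31.
+14 hours and 10 minutes → arrive 10:21 UTC on Jan 1.
Flight 2 lands earlier by 4 hours 53 minutes.

the second, by 4 hours 53 minutes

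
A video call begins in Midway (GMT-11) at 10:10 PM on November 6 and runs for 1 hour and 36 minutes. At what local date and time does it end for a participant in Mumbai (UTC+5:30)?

4:16 PM on November 7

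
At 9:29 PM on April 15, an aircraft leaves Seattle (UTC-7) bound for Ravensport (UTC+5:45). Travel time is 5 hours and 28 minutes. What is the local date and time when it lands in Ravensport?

Convert departure to UTC: 9:29 PM + 7:00 = 4:29 AM UTC on Apr 16.
Add 5 hours 28 minutes travel time → 9:57 AM UTC.
Ravensport is UTC+5:45, so local arrival = 9:57 AM + 5:45 = 3:42 PM on Apr 16.

3:42 PM on Apr 16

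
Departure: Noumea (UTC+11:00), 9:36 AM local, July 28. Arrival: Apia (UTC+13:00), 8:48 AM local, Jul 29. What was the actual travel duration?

21 hours 12 minutes

Departure in UTC: 9:36 AM − 11:00 = 10:36 PM on Jul 27.
Arrival in UTC: 8:48 AM − 13:00 = 7:48 PM on Jul 28.
Elapsed = 7:48 PM − 10:36 PM (+1 day) = 21 hours 12 minutes.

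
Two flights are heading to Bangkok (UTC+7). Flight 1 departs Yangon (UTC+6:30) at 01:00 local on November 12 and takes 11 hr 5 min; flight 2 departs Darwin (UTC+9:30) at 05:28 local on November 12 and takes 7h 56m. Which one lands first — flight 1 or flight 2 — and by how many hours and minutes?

the second, by 1 hour 41 minutes

Flight 1 in UTC: 01:00 − 6:30 = 18:30 on Nov 11.
+11 hours 5 minutes → arrive 05:35 UTC on Nov 12.
Flight 2 in UTC: 05:28 − 9:30 = 19:58 on Nov 11.
+7 hours and 56 minutes → arrive 03:54 UTC on Nov 12.
Flight 2 lands earlier by 1 hour 41 minutes.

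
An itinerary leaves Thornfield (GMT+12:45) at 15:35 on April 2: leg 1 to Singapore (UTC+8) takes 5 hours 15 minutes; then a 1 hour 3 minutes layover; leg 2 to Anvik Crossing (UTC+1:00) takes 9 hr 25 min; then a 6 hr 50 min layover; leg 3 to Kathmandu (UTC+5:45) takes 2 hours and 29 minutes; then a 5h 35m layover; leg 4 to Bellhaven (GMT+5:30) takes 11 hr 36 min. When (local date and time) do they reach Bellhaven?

Convert departure to UTC: 15:35 − 12:45 = 02:50 UTC on Apr 2.
Add 5 hours 15 minutes leg 1 → 08:05 UTC.
Add 1 hour and 3 minutes layover in Singapore → 09:08 UTC.
Add 9 hours and 25 minutes leg 2 → 18:33 UTC.
Add 6 hours and 50 minutes layover in Anvik Crossing → 01:23 UTC (Apr 3).
Add 2 hours and 29 minutes leg 3 → 03:52 UTC.
Add 5 hours 35 minutes layover in Kathmandu → 09:27 UTC.
Add 11 hours 36 minutes leg 4 → 21:03 UTC.
Bellhaven is UTC+5:30, so local arrival = 21:03 + 5:30 = 02:33 on Apr 4.

02:33 on April 4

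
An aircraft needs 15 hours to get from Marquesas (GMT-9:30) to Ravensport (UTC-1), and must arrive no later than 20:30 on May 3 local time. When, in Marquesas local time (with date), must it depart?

21:00 on May 2

Target arrival in UTC: 20:30 + 1:00 = 21:30 on May 3.
Subtract 15 hours → departure 06:30 UTC on May 3.
Marquesas is UTC−9:30: 06:30 − 9:30 = 21:00 on May 2.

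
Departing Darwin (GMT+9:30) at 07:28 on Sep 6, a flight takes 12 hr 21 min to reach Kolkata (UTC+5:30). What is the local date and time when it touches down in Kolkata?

15:49 on Sep 6

Convert departure to UTC: 07:28 − 9:30 = 21:58 UTC on Sep 5.
Add 12 hours and 21 minutes travel time → 10:19 UTC (Sep 6).
Kolkata is UTC+5:30, so local arrival = 10:19 + 5:30 = 15:49 on Sep 6.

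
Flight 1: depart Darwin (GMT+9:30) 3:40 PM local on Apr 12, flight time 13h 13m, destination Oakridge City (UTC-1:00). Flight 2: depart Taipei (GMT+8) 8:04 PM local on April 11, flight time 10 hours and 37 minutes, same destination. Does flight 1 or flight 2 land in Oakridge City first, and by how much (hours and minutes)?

the second, by 20 hours 42 minutes

Flight 1 in UTC: 3:40 PM − 9:30 = 6:10 AM on Apr 12.
+13 hours 13 minutes → arrive 7:23 PM UTC on Apr 12.
Flight 2 in UTC: 8:04 PM − 8:00 = 12:04 PM on Apr 11.
+10 hours 37 minutes → arrive 10:41 PM UTC on Apr 11.
Flight 2 lands earlier by 20 hours 42 minutes.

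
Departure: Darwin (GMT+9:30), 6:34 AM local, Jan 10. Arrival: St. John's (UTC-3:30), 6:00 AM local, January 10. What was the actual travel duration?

Departure in UTC: 6:34 AM − 9:30 = 9:04 PM on Jan 9.
Arrival in UTC: 6:00 AM + 3:30 = 9:30 AM on Jan 10.
Elapsed = 9:30 AM − 9:04 PM (+1 day) = 12 hours 26 minutes.

12 hours 26 minutes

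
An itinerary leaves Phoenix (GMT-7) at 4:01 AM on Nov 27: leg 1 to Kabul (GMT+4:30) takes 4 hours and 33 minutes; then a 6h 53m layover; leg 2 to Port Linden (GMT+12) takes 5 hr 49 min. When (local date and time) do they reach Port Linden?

Convert departure to UTC: 4:01 AM + 7:00 = 11:01 AM UTC on Nov 27.
Add 4 hours and 33 minutes leg 1 → 3:34 PM UTC.
Add 6 hours 53 minutes layover in Kabul → 10:27 PM UTC.
Add 5 hours and 49 minutes leg 2 → 4:16 AM UTC (Nov 28).
Port Linden is UTC+12:00, so local arrival = 4:16 AM + 12:00 = 4:16 PM on Nov 28.

4:16 PM on Nov 28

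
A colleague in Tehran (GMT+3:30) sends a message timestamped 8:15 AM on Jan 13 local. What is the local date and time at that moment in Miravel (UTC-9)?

7:45 PM on Jan 12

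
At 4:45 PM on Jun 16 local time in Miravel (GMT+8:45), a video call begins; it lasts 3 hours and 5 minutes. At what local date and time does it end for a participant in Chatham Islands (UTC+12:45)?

Convert start to UTC: 4:45 PM − 8:45 = 8:00 AM UTC on Jun 16.
Add 3 hours 5 minutes duration → 11:05 AM UTC.
Chatham Islands is UTC+12:45, so local end time = 11:05 AM + 12:45 = 11:50 PM on Jun 16.

11:50 PM on June 16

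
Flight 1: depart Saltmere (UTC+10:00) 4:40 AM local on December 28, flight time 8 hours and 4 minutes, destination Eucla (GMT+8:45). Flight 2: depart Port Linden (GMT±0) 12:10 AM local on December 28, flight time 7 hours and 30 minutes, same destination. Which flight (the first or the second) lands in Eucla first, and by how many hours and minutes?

the first, by 4 hours 56 minutes

Flight 1 in UTC: 4:40 AM − 10:00 = 6:40 PM on Dec 27.
+8 hours 4 minutes → arrive 2:44 AM UTC on Dec 28.
Flight 2 departs at 12:10 AM UTC (Dec 28).
+7 hours and 30 minutes → arrive 7:40 AM UTC on Dec 28.
Flight 1 lands earlier by 4 hours 56 minutes.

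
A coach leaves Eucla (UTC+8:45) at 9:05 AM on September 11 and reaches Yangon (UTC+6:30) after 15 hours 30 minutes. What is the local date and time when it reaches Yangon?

Convert departure to UTC: 9:05 AM − 8:45 = 12:20 AM UTC on Sep 11.
Add 15 hours 30 minutes travel time → 3:50 PM UTC.
Yangon is UTC+6:30, so local arrival = 3:50 PM + 6:30 = 10:20 PM on Sep 11.

10:20 PM on September 11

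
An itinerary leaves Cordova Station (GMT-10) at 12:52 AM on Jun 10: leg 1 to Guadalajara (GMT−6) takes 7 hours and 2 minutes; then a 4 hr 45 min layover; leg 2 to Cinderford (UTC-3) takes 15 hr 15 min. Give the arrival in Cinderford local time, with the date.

Convert departure to UTC: 12:52 AM + 10:00 = 10:52 AM UTC on Jun 10.
Add 7 hours 2 minutes leg 1 → 5:54 PM UTC.
Add 4 hours 45 minutes layover in Guadalajara → 10:39 PM UTC.
Add 15 hours and 15 minutes leg 2 → 1:54 PM UTC (Jun 11).
Cinderford is UTC−3:00, so local arrival = 1:54 PM − 3:00 = 10:54 AM on Jun 11.

10:54 AM on June 11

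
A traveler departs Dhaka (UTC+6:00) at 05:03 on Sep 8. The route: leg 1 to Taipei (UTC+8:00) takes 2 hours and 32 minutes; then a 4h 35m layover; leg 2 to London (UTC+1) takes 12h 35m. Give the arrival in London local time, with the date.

19:45 on Sep 8

Convert departure to UTC: 05:03 − 6:00 = 23:03 UTC on Sep 7.
Add 2 hours and 32 minutes leg 1 → 01:35 UTC (Sep 8).
Add 4 hours and 35 minutes layover in Taipei → 06:10 UTC.
Add 12 hours and 35 minutes leg 2 → 18:45 UTC.
London is UTC+1:00, so local arrival = 18:45 + 1:00 = 19:45 on Sep 8.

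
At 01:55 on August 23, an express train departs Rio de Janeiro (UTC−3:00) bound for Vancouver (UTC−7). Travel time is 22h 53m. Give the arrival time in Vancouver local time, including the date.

20:48 on August 23

Vancouver is 4:00 behind Rio de Janeiro.
After 22 hours 53 minutes it is 00:48 (Aug 24) in Rio de Janeiro.
Shift by the zone difference: 00:48 − 4:00 = 20:48 on Aug 23 in Vancouver.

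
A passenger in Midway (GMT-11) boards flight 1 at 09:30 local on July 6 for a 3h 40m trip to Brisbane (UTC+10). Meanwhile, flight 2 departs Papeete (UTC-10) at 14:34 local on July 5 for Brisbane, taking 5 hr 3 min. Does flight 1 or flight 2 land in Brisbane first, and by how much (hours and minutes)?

Flight 1 in UTC: 09:30 + 11:00 = 20:30 on Jul 6.
+3 hours 40 minutes → arrive 00:10 UTC on Jul 7.
Flight 2 in UTC: 14:34 + 10:00 = 00:34 on Jul 6.
+5 hours 3 minutes → arrive 05:37 UTC on Jul 6.
Flight 2 lands earlier by 18 hours 33 minutes.

the second, by 18 hours 33 minutes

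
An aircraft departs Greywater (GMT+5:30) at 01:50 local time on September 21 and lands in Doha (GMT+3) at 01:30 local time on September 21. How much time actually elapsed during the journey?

2 hours 10 minutes

Doha is 2:30 behind Greywater.
Clock-face elapsed time (ignoring zones) is −20 minutes.
Actual elapsed = −20 minutes + 2:30 = 2 hours 10 minutes.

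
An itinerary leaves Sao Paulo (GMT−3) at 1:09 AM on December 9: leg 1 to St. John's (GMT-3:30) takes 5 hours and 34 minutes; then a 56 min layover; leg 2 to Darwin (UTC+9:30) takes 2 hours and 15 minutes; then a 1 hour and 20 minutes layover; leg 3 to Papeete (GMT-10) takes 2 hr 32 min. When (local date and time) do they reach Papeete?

Convert departure to UTC: 1:09 AM + 3:00 = 4:09 AM UTC on Dec 9.
Add 5 hours and 34 minutes leg 1 → 9:43 AM UTC.
Add 56 minutes layover in St. John's → 10:39 AM UTC.
Add 2 hours and 15 minutes leg 2 → 12:54 PM UTC.
Add 1 hour 20 minutes layover in Darwin → 2:14 PM UTC.
Add 2 hours and 32 minutes leg 3 → 4:46 PM UTC.
Papeete is UTC−10:00, so local arrival = 4:46 PM − 10:00 = 6:46 AM on Dec 9.

6:46 AM on Dec 9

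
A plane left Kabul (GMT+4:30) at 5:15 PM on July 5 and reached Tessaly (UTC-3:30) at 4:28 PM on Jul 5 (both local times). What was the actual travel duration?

Departure in UTC: 5:15 PM − 4:30 = 12:45 PM on Jul 5.
Arrival in UTC: 4:28 PM + 3:30 = 7:58 PM on Jul 5.
Elapsed = 7:58 PM − 12:45 PM = 7 hours 13 minutes.

7 hours 13 minutes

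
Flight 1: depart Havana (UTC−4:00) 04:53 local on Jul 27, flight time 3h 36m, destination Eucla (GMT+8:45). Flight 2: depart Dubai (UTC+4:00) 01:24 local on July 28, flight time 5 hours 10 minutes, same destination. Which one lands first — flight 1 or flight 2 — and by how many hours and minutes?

Flight 1 in UTC: 04:53 + 4:00 = 08:53 on Jul 27.
+3 hours 36 minutes → arrive 12:29 UTC on Jul 27.
Flight 2 in UTC: 01:24 − 4:00 = 21:24 on Jul 27.
+5 hours 10 minutes → arrive 02:34 UTC on Jul 28.
Flight 1 lands earlier by 14 hours 5 minutes.

the first, by 14 hours 5 minutes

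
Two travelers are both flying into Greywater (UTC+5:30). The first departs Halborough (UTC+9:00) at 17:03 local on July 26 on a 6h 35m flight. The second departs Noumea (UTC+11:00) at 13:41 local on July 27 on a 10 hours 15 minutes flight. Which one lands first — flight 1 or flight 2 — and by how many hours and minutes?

the first, by 22 hours 18 minutes

Flight 1 in UTC: 17:03 − 9:00 = 08:03 on Jul 26.
+6 hours 35 minutes → arrive 14:38 UTC on Jul 26.
Flight 2 in UTC: 13:41 − 11:00 = 02:41 on Jul 27.
+10 hours 15 minutes → arrive 12:56 UTC on Jul 27.
Flight 1 lands earlier by 22 hours 18 minutes.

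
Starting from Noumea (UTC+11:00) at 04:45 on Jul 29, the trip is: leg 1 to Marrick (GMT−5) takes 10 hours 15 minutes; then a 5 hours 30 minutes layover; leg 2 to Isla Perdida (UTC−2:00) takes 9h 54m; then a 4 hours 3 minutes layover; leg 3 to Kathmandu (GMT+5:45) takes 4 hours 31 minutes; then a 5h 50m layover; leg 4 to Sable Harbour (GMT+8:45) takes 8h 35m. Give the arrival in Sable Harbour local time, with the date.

03:08 on Jul 31

Convert departure to UTC: 04:45 − 11:00 = 17:45 UTC on Jul 28.
Add 10 hours and 15 minutes leg 1 → 04:00 UTC (Jul 29).
Add 5 hours and 30 minutes layover in Marrick → 09:30 UTC.
Add 9 hours 54 minutes leg 2 → 19:24 UTC.
Add 4 hours and 3 minutes layover in Isla Perdida → 23:27 UTC.
Add 4 hours and 31 minutes leg 3 → 03:58 UTC (Jul 30).
Add 5 hours and 50 minutes layover in Kathmandu → 09:48 UTC.
Add 8 hours and 35 minutes leg 4 → 18:23 UTC.
Sable Harbour is UTC+8:45, so local arrival = 18:23 + 8:45 = 03:08 on Jul 31.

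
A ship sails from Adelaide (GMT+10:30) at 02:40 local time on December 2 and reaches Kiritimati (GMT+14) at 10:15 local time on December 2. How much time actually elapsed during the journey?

4 hours 5 minutes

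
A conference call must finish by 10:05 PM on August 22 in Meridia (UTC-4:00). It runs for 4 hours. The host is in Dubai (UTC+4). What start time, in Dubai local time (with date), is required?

2:05 AM on August 23

Target end time in UTC: 10:05 PM + 4:00 = 2:05 AM on Aug 23.
Subtract 4 hours → start 10:05 PM UTC on Aug 22.
Dubai is UTC+4:00: 10:05 PM + 4:00 = 2:05 AM on Aug 23.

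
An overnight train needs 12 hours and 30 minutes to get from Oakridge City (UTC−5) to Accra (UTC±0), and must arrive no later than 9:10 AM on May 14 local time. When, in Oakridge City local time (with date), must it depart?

Target arrival is already UTC: 9:10 AM on May 14.
Subtract 12 hours 30 minutes → departure 8:40 PM UTC on May 13.
Oakridge City is UTC−5:00: 8:40 PM − 5:00 = 3:40 PM on May 13.

3:40 PM on May 13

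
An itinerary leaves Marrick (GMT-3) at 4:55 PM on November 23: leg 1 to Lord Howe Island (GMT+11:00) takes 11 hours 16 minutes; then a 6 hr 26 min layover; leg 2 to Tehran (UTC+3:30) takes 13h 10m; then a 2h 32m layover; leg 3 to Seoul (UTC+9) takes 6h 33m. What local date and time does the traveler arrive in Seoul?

Convert departure to UTC: 4:55 PM + 3:00 = 7:55 PM UTC on Nov 23.
Add 11 hours and 16 minutes leg 1 → 7:11 AM UTC (Nov 24).
Add 6 hours 26 minutes layover in Lord Howe Island → 1:37 PM UTC.
Add 13 hours and 10 minutes leg 2 → 2:47 AM UTC (Nov 25).
Add 2 hours 32 minutes layover in Tehran → 5:19 AM UTC.
Add 6 hours 33 minutes leg 3 → 11:52 AM UTC.
Seoul is UTC+9:00, so local arrival = 11:52 AM + 9:00 = 8:52 PM on Nov 25.

8:52 PM on November 25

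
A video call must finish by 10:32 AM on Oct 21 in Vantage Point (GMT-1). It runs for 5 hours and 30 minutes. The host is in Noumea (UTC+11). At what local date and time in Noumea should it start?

5:02 PM on October 21

Target end time in UTC: 10:32 AM + 1:00 = 11:32 AM on Oct 21.
Subtract 5 hours and 30 minutes → start 6:02 AM UTC on Oct 21.
Noumea is UTC+11:00: 6:02 AM + 11:00 = 5:02 PM on Oct 21.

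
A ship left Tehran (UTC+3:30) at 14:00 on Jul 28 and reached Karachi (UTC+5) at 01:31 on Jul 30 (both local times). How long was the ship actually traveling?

34 hours 1 minute

Departure in UTC: 14:00 − 3:30 = 10:30 on Jul 28.
Arrival in UTC: 01:31 − 5:00 = 20:31 on Jul 29.
Elapsed = 20:31 − 10:30 (+1 day) = 34 hours 1 minute.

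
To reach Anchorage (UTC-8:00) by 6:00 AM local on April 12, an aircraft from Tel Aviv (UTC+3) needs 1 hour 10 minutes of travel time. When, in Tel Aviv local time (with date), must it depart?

Target arrival in UTC: 6:00 AM + 8:00 = 2:00 PM on Apr 12.
Subtract 1 hour 10 minutes → departure 12:50 PM UTC on Apr 12.
Tel Aviv is UTC+3:00: 12:50 PM + 3:00 = 3:50 PM on Apr 12.

3:50 PM on April 12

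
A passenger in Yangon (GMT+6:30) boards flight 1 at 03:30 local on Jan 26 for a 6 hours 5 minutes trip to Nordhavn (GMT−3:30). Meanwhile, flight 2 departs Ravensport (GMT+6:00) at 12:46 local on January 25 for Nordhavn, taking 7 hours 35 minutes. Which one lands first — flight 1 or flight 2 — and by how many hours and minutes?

Flight 1 in UTC: 03:30 − 6:30 = 21:00 on Jan 25.
+6 hours and 5 minutes → arrive 03:05 UTC on Jan 26.
Flight 2 in UTC: 12:46 − 6:00 = 06:46 on Jan 25.
+7 hours and 35 minutes → arrive 14:21 UTC on Jan 25.
Flight 2 lands earlier by 12 hours 44 minutes.

the second, by 12 hours 44 minutes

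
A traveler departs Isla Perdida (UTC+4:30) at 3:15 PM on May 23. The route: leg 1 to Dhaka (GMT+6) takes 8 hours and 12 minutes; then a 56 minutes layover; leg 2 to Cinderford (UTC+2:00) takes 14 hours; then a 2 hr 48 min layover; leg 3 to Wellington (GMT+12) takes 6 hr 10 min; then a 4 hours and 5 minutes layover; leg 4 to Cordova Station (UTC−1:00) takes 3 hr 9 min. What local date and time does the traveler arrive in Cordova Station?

1:05 AM on May 25

Convert departure to UTC: 3:15 PM − 4:30 = 10:45 AM UTC on May 23.
Add 8 hours and 12 minutes leg 1 → 6:57 PM UTC.
Add 56 minutes layover in Dhaka → 7:53 PM UTC.
Add 14 hours leg 2 → 9:53 AM UTC (May 24).
Add 2 hours 48 minutes layover in Cinderford → 12:41 PM UTC.
Add 6 hours 10 minutes leg 3 → 6:51 PM UTC.
Add 4 hours and 5 minutes layover in Wellington → 10:56 PM UTC.
Add 3 hours 9 minutes leg 4 → 2:05 AM UTC (May 25).
Cordova Station is UTC−1:00, so local arrival = 2:05 AM − 1:00 = 1:05 AM on May 25.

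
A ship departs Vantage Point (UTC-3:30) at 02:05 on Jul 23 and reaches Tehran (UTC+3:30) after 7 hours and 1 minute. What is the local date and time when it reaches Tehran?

16:06 on Jul 23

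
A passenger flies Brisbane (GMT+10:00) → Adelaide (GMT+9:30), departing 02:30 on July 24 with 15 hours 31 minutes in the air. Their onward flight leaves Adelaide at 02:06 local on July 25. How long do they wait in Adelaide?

Convert departure to UTC: 02:30 − 10:00 = 16:30 UTC on Jul 23.
Add 15 hours 31 minutes flight time → 08:01 UTC (Jul 24).
Adelaide is UTC+9:30, so local arrival = 08:01 + 9:30 = 17:31 on Jul 24.
Layover = 02:06 − 17:31 (+1 day) = 8 hours 35 minutes.

8 hours 35 minutes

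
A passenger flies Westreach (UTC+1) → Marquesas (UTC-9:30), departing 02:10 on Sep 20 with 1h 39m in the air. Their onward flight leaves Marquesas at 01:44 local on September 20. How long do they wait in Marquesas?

Convert departure to UTC: 02:10 − 1:00 = 01:10 UTC on Sep 20.
Add 1 hour and 39 minutes flight time → 02:49 UTC.
Marquesas is UTC−9:30, so local arrival = 02:49 − 9:30 = 17:19 on Sep 19.
Layover = 01:44 − 17:19 (+1 day) = 8 hours 25 minutes.

8 hours 25 minutes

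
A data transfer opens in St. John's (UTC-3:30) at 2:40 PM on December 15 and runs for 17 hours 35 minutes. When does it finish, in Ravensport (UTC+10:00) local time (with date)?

9:45 PM on December 16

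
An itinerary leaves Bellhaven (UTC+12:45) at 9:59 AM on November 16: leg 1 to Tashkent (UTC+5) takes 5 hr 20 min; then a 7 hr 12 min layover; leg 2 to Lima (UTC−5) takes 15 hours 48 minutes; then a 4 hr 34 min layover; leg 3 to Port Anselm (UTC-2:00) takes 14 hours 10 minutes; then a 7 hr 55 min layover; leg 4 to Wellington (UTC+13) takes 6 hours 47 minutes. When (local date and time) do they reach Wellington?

Convert departure to UTC: 9:59 AM − 12:45 = 9:14 PM UTC on Nov 15.
Add 5 hours and 20 minutes leg 1 → 2:34 AM UTC (Nov 16).
Add 7 hours and 12 minutes layover in Tashkent → 9:46 AM UTC.
Add 15 hours and 48 minutes leg 2 → 1:34 AM UTC (Nov 17).
Add 4 hours 34 minutes layover in Lima → 6:08 AM UTC.
Add 14 hours and 10 minutes leg 3 → 8:18 PM UTC.
Add 7 hours and 55 minutes layover in Port Anselm → 4:13 AM UTC (Nov 18).
Add 6 hours 47 minutes leg 4 → 11:00 AM UTC.
Wellington is UTC+13:00, so local arrival = 11:00 AM + 13:00 = 12:00 AM on Nov 19.

12:00 AM on Nov 19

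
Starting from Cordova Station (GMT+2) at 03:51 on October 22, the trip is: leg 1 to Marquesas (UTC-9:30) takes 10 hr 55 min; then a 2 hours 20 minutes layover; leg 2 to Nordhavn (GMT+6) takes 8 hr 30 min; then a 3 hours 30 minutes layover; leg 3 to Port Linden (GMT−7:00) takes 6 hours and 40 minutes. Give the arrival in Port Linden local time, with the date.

Convert departure to UTC: 03:51 − 2:00 = 01:51 UTC on Oct 22.
Add 10 hours 55 minutes leg 1 → 12:46 UTC.
Add 2 hours 20 minutes layover in Marquesas → 15:06 UTC.
Add 8 hours 30 minutes leg 2 → 23:36 UTC.
Add 3 hours 30 minutes layover in Nordhavn → 03:06 UTC (Oct 23).
Add 6 hours and 40 minutes leg 3 → 09:46 UTC.
Port Linden is UTC−7:00, so local arrival = 09:46 − 7:00 = 02:46 on Oct 23.

02:46 on October 23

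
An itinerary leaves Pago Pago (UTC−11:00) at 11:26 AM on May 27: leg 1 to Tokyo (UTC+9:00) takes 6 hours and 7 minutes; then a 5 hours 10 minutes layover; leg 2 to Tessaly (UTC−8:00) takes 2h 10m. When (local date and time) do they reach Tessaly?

Convert departure to UTC: 11:26 AM + 11:00 = 10:26 PM UTC on May 27.
Add 6 hours and 7 minutes leg 1 → 4:33 AM UTC (May 28).
Add 5 hours and 10 minutes layover in Tokyo → 9:43 AM UTC.
Add 2 hours 10 minutes leg 2 → 11:53 AM UTC.
Tessaly is UTC−8:00, so local arrival = 11:53 AM − 8:00 = 3:53 AM on May 28.

3:53 AM on May 28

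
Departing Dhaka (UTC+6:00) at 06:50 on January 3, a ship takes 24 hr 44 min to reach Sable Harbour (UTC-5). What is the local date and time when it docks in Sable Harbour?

20:34 on January 3

Convert departure to UTC: 06:50 − 6:00 = 00:50 UTC on Jan 3.
Add 24 hours and 44 minutes travel time → 01:34 UTC (Jan 4).
Sable Harbour is UTC−5:00, so local arrival = 01:34 − 5:00 = 20:34 on Jan 3.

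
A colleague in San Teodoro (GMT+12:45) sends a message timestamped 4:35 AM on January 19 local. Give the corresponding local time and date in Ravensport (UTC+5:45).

Ravensport is 7:00 behind San Teodoro.
Shift by the zone difference: 4:35 AM − 7:00 = 9:35 PM on Jan 18 in Ravensport.

9:35 PM on Jan 18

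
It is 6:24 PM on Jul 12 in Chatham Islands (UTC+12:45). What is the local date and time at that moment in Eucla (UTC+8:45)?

2:24 PM on July 12

In UTC: 6:24 PM − 12:45 = 5:39 AM on Jul 12.
Eucla is UTC+8:45: 5:39 AM + 8:45 = 2:24 PM on Jul 12.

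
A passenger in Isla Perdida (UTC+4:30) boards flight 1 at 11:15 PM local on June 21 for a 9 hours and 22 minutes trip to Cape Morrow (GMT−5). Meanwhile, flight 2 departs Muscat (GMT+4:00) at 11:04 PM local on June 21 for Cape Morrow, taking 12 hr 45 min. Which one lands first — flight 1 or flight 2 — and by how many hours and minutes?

Flight 1 in UTC: 11:15 PM − 4:30 = 6:45 PM on Jun 21.
+9 hours and 22 minutes → arrive 4:07 AM UTC on Jun 22.
Flight 2 in UTC: 11:04 PM − 4:00 = 7:04 PM on Jun 21.
+12 hours 45 minutes → arrive 7:49 AM UTC on Jun 22.
Flight 1 lands earlier by 3 hours 42 minutes.

the first, by 3 hours 42 minutes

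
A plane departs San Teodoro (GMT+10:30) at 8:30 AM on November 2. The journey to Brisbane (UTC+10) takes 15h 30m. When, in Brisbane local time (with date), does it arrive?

11:30 PM on November 2

Brisbane is 0:30 behind San Teodoro.
After 15 hours 30 minutes it is 12:00 AM (Nov 3) in San Teodoro.
Shift by the zone difference: 12:00 AM − 0:30 = 11:30 PM on Nov 2 in Brisbane.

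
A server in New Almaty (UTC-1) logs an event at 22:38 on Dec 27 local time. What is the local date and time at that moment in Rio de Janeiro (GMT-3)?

20:38 on Dec 27

Rio de Janeiro is 2:00 behind New Almaty.
Shift by the zone difference: 22:38 − 2:00 = 20:38 on Dec 27 in Rio de Janeiro.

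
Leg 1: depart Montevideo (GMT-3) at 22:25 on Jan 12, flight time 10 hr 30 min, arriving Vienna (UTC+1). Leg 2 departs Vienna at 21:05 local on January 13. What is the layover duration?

Convert departure to UTC: 22:25 + 3:00 = 01:25 UTC on Jan 13.
Add 10 hours and 30 minutes flight time → 11:55 UTC.
Vienna is UTC+1:00, so local arrival = 11:55 + 1:00 = 12:55 on Jan 13.
Layover = 21:05 − 12:55 = 8 hours 10 minutes.

8 hours 10 minutes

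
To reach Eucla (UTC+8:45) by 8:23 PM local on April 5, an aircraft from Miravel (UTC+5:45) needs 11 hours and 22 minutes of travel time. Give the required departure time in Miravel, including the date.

6:01 AM on April 5

Target arrival in UTC: 8:23 PM − 8:45 = 11:38 AM on Apr 5.
Subtract 11 hours and 22 minutes → departure 12:16 AM UTC on Apr 5.
Miravel is UTC+5:45: 12:16 AM + 5:45 = 6:01 AM on Apr 5.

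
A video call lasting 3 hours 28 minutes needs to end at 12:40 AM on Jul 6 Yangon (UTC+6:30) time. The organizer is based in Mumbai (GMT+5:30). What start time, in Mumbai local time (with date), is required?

8:12 PM on Jul 5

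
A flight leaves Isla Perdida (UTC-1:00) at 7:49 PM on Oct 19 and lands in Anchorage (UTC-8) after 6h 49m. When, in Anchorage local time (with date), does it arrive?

Convert departure to UTC: 7:49 PM + 1:00 = 8:49 PM UTC on Oct 19.
Add 6 hours and 49 minutes travel time → 3:38 AM UTC (Oct 20).
Anchorage is UTC−8:00, so local arrival = 3:38 AM − 8:00 = 7:38 PM on Oct 19.

7:38 PM on Oct 19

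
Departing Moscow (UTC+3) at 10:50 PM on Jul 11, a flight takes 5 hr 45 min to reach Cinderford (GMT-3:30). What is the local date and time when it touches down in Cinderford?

Convert departure to UTC: 10:50 PM − 3:00 = 7:50 PM UTC on Jul 11.
Add 5 hours 45 minutes travel time → 1:35 AM UTC (Jul 12).
Cinderford is UTC−3:30, so local arrival = 1:35 AM − 3:30 = 10:05 PM on Jul 11.

10:05 PM on Jul 11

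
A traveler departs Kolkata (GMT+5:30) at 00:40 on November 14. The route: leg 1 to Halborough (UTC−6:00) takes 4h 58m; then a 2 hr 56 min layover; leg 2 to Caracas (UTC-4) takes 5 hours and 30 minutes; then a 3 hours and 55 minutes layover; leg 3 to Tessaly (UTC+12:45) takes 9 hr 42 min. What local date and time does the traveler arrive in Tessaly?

Convert departure to UTC: 00:40 − 5:30 = 19:10 UTC on Nov 13.
Add 4 hours and 58 minutes leg 1 → 00:08 UTC (Nov 14).
Add 2 hours 56 minutes layover in Halborough → 03:04 UTC.
Add 5 hours 30 minutes leg 2 → 08:34 UTC.
Add 3 hours 55 minutes layover in Caracas → 12:29 UTC.
Add 9 hours 42 minutes leg 3 → 22:11 UTC.
Tessaly is UTC+12:45, so local arrival = 22:11 + 12:45 = 10:56 on Nov 15.

10:56 on November 15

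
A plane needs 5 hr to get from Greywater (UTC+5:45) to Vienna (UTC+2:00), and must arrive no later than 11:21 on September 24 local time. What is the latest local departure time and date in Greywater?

10:06 on September 24

Target arrival in UTC: 11:21 − 2:00 = 09:21 on Sep 24.
Subtract 5 hours → departure 04:21 UTC on Sep 24.
Greywater is UTC+5:45: 04:21 + 5:45 = 10:06 on Sep 24.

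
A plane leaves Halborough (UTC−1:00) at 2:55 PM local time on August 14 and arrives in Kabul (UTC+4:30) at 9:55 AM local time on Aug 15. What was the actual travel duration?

Kabul is 5:30 ahead of Halborough.
Clock-face elapsed time (ignoring zones) is 19 hours.
Actual elapsed = 19 hours − 5:30 = 13 hours 30 minutes.

13 hours 30 minutes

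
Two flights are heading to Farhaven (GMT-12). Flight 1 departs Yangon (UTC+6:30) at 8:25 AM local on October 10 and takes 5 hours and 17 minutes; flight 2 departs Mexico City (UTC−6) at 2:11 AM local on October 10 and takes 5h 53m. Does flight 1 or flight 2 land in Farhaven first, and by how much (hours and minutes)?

the first, by 6 hours 52 minutes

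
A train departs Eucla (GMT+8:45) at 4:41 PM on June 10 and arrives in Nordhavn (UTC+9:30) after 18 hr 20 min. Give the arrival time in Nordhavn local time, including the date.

Nordhavn is 0:45 ahead of Eucla.
After 18 hours and 20 minutes it is 11:01 AM (Jun 11) in Eucla.
Shift by the zone difference: 11:01 AM + 0:45 = 11:46 AM on Jun 11 in Nordhavn.

11:46 AM on Jun 11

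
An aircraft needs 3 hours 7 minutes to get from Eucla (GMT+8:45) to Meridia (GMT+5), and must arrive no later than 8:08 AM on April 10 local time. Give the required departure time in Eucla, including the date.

8:46 AM on April 10

Target arrival in UTC: 8:08 AM − 5:00 = 3:08 AM on Apr 10.
Subtract 3 hours and 7 minutes → departure 12:01 AM UTC on Apr 10.
Eucla is UTC+8:45: 12:01 AM + 8:45 = 8:46 AM on Apr 10.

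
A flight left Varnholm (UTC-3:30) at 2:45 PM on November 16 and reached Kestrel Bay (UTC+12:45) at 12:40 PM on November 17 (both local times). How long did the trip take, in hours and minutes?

Departure in UTC: 2:45 PM + 3:30 = 6:15 PM on Nov 16.
Arrival in UTC: 12:40 PM − 12:45 = 11:55 PM on Nov 16.
Elapsed = 11:55 PM − 6:15 PM = 5 hours 40 minutes.

5 hours 40 minutes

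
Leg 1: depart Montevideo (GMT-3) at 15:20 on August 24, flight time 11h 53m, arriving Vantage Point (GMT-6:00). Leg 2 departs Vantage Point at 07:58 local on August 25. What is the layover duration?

Convert departure to UTC: 15:20 + 3:00 = 18:20 UTC on Aug 24.
Add 11 hours and 53 minutes flight time → 06:13 UTC (Aug 25).
Vantage Point is UTC−6:00, so local arrival = 06:13 − 6:00 = 00:13 on Aug 25.
Layover = 07:58 − 00:13 = 7 hours 45 minutes.

7 hours 45 minutes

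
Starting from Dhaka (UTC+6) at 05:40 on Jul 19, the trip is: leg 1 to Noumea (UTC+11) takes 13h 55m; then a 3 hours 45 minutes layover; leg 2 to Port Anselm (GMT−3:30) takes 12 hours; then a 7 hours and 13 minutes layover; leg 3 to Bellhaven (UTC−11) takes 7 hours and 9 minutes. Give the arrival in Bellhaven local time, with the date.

08:42 on July 20

Convert departure to UTC: 05:40 − 6:00 = 23:40 UTC on Jul 18.
Add 13 hours 55 minutes leg 1 → 13:35 UTC (Jul 19).
Add 3 hours and 45 minutes layover in Noumea → 17:20 UTC.
Add 12 hours leg 2 → 05:20 UTC (Jul 20).
Add 7 hours and 13 minutes layover in Port Anselm → 12:33 UTC.
Add 7 hours 9 minutes leg 3 → 19:42 UTC.
Bellhaven is UTC−11:00, so local arrival = 19:42 − 11:00 = 08:42 on Jul 20.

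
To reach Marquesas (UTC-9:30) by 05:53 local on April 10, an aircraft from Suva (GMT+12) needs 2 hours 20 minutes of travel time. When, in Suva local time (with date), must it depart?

Target arrival in UTC: 05:53 + 9:30 = 15:23 on Apr 10.
Subtract 2 hours and 20 minutes → departure 13:03 UTC on Apr 10.
Suva is UTC+12:00: 13:03 + 12:00 = 01:03 on Apr 11.

01:03 on April 11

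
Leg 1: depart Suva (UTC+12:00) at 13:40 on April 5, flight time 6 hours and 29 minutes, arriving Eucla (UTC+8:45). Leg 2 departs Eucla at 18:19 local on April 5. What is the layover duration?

Convert departure to UTC: 13:40 − 12:00 = 01:40 UTC on Apr 5.
Add 6 hours and 29 minutes flight time → 08:09 UTC.
Eucla is UTC+8:45, so local arrival = 08:09 + 8:45 = 16:54 on Apr 5.
Layover = 18:19 − 16:54 = 1 hour 25 minutes.

1 hour 25 minutes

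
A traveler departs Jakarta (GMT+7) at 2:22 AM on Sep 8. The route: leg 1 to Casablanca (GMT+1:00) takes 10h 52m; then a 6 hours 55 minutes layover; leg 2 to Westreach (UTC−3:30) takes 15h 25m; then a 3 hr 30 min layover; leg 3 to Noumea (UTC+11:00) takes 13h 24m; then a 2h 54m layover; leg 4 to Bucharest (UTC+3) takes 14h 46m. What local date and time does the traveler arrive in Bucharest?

Convert departure to UTC: 2:22 AM − 7:00 = 7:22 PM UTC on Sep 7.
Add 10 hours and 52 minutes leg 1 → 6:14 AM UTC (Sep 8).
Add 6 hours 55 minutes layover in Casablanca → 1:09 PM UTC.
Add 15 hours and 25 minutes leg 2 → 4:34 AM UTC (Sep 9).
Add 3 hours 30 minutes layover in Westreach → 8:04 AM UTC.
Add 13 hours 24 minutes leg 3 → 9:28 PM UTC.
Add 2 hours 54 minutes layover in Noumea → 12:22 AM UTC (Sep 10).
Add 14 hours and 46 minutes leg 4 → 3:08 PM UTC.
Bucharest is UTC+3:00, so local arrival = 3:08 PM + 3:00 = 6:08 PM on Sep 10.

6:08 PM on September 10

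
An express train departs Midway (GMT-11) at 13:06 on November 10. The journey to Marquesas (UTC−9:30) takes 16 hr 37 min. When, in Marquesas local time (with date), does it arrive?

Convert departure to UTC: 13:06 + 11:00 = 00:06 UTC on Nov 11.
Add 16 hours 37 minutes travel time → 16:43 UTC.
Marquesas is UTC−9:30, so local arrival = 16:43 − 9:30 = 07:13 on Nov 11.

07:13 on November 11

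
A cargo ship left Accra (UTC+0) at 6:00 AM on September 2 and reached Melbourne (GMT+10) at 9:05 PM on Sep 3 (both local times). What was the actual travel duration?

29 hours 5 minutes

Departure is already UTC: 6:00 AM on Sep 2.
Arrival in UTC: 9:05 PM − 10:00 = 11:05 AM on Sep 3.
Elapsed = 11:05 AM − 6:00 AM (+1 day) = 29 hours 5 minutes.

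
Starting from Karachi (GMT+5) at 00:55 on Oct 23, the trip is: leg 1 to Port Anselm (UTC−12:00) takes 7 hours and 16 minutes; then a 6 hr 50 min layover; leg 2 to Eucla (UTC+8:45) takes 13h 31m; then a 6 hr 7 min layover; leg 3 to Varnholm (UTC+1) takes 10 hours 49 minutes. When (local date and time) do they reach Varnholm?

Convert departure to UTC: 00:55 − 5:00 = 19:55 UTC on Oct 22.
Add 7 hours and 16 minutes leg 1 → 03:11 UTC (Oct 23).
Add 6 hours 50 minutes layover in Port Anselm → 10:01 UTC.
Add 13 hours 31 minutes leg 2 → 23:32 UTC.
Add 6 hours 7 minutes layover in Eucla → 05:39 UTC (Oct 24).
Add 10 hours 49 minutes leg 3 → 16:28 UTC.
Varnholm is UTC+1:00, so local arrival = 16:28 + 1:00 = 17:28 on Oct 24.

17:28 on October 24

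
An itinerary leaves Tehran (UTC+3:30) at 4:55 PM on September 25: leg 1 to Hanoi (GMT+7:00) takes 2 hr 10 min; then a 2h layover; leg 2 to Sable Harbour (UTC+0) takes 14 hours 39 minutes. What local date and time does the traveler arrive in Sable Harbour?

8:14 AM on Sep 26

Convert departure to UTC: 4:55 PM − 3:30 = 1:25 PM UTC on Sep 25.
Add 2 hours 10 minutes leg 1 → 3:35 PM UTC.
Add 2 hours layover in Hanoi → 5:35 PM UTC.
Add 14 hours 39 minutes leg 2 → 8:14 AM UTC (Sep 26).
Sable Harbour is UTC+0, so local arrival is the same: 8:14 AM on Sep 26.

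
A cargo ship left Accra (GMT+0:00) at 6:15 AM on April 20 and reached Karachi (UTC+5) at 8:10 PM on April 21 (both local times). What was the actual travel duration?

Departure is already UTC: 6:15 AM on Apr 20.
Arrival in UTC: 8:10 PM − 5:00 = 3:10 PM on Apr 21.
Elapsed = 3:10 PM − 6:15 AM (+1 day) = 32 hours 55 minutes.

32 hours 55 minutes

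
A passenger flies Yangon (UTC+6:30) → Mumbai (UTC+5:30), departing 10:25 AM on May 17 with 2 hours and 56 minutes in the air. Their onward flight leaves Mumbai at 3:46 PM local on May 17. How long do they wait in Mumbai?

3 hours 25 minutes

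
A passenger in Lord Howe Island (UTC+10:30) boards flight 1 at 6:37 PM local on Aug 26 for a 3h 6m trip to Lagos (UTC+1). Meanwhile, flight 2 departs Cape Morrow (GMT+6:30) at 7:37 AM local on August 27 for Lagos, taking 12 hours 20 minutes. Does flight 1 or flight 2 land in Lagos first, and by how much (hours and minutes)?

Flight 1 in UTC: 6:37 PM − 10:30 = 8:07 AM on Aug 26.
+3 hours and 6 minutes → arrive 11:13 AM UTC on Aug 26.
Flight 2 in UTC: 7:37 AM − 6:30 = 1:07 AM on Aug 27.
+12 hours 20 minutes → arrive 1:27 PM UTC on Aug 27.
Flight 1 lands earlier by 26 hours 14 minutes.

the first, by 26 hours 14 minutes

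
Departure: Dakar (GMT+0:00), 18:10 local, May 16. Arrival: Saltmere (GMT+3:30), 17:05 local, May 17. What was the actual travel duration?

19 hours 25 minutes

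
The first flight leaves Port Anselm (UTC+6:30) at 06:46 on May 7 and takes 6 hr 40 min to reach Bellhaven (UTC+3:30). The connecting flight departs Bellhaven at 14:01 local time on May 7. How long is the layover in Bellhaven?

Convert departure to UTC: 06:46 − 6:30 = 00:16 UTC on May 7.
Add 6 hours and 40 minutes flight time → 06:56 UTC.
Bellhaven is UTC+3:30, so local arrival = 06:56 + 3:30 = 10:26 on May 7.
Layover = 14:01 − 10:26 = 3 hours 35 minutes.

3 hours 35 minutes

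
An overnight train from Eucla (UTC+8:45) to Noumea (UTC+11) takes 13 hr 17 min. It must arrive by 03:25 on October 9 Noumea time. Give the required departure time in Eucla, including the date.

11:53 on October 8

Target arrival in UTC: 03:25 − 11:00 = 16:25 on Oct 8.
Subtract 13 hours 17 minutes → departure 03:08 UTC on Oct 8.
Eucla is UTC+8:45: 03:08 + 8:45 = 11:53 on Oct 8.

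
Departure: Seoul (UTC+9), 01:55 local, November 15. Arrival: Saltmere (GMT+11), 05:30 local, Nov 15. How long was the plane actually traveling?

Departure in UTC: 01:55 − 9:00 = 16:55 on Nov 14.
Arrival in UTC: 05:30 − 11:00 = 18:30 on Nov 14.
Elapsed = 18:30 − 16:55 = 1 hour 35 minutes.

1 hour 35 minutes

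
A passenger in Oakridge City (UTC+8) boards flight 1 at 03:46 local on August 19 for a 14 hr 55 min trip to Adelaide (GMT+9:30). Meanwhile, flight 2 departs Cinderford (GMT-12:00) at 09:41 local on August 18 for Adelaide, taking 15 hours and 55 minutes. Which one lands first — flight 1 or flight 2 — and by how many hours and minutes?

Flight 1 in UTC: 03:46 − 8:00 = 19:46 on Aug 18.
+14 hours 55 minutes → arrive 10:41 UTC on Aug 19.
Flight 2 in UTC: 09:41 + 12:00 = 21:41 on Aug 18.
+15 hours and 55 minutes → arrive 13:36 UTC on Aug 19.
Flight 1 lands earlier by 2 hours 55 minutes.

the first, by 2 hours 55 minutes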